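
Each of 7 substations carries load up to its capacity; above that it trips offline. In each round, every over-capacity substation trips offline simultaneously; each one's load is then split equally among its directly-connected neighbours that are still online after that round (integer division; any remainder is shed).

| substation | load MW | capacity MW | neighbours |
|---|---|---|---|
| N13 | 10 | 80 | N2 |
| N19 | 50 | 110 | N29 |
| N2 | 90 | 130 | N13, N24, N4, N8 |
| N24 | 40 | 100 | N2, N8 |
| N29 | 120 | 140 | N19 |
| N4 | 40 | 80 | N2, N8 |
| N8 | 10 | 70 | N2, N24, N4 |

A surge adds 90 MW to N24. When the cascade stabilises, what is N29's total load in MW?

Round 1 — N24 at 130 > 100. N24 trips offline.
  N24 sheds 130 MW to N2, N8: 65 each.
    N2: 90+65 = 155 > 130
    N8: 10+65 = 75 > 70
Round 2 — N2, N8 trip offline.
  N2 sheds 155 MW to N13, N4: 77 each (1 lost).
    N13: 10+77 = 87 > 80
    N4: 40+77 = 117 > 80
  N8 sheds 75 MW to N4: 75 each.
    N4: 117+75 = 192 > 80
Round 3 — N13, N4 trip offline.
  N13 sheds 87 MW: no online neighbours, lost.
  N4 sheds 192 MW: no online neighbours, lost.
No further trips.

120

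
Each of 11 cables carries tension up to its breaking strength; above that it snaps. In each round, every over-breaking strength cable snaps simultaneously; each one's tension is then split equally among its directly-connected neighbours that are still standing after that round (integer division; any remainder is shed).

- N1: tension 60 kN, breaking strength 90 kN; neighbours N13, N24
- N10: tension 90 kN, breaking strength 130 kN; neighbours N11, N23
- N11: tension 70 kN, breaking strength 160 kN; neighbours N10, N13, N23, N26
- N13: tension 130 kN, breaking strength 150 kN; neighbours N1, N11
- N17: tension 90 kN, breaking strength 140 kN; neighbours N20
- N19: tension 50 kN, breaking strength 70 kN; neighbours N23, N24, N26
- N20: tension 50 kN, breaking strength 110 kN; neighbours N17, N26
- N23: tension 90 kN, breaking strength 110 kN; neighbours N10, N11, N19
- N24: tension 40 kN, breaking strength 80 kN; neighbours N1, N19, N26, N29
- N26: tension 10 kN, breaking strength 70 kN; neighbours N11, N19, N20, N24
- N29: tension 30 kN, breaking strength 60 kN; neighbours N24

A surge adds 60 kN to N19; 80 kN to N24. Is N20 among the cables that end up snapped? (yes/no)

no

Round 1 — N19 at 110 > 70; N24 at 120 > 80. N19, N24 snap.
  N19 sheds 110 kN to N23, N26: 55 each.
    N23: 90+55 = 145 > 110
    N26: 10+55 = 65 ≤ 70
  N24 sheds 120 kN to N1, N26, N29: 40 each.
    N1: 60+40 = 100 > 90
    N26: 65+40 = 105 > 70
    N29: 30+40 = 70 > 60
Round 2 — N1, N23, N26, N29 snap.
  N1 sheds 100 kN to N13: 100 each.
    N13: 130+100 = 230 > 150
  N23 sheds 145 kN to N10, N11: 72 each (1 lost).
    N10: 90+72 = 162 > 130
    N11: 70+72 = 142 ≤ 160
  N26 sheds 105 kN to N11, N20: 52 each (1 lost).
    N11: 142+52 = 194 > 160
    N20: 50+52 = 102 ≤ 110
  N29 sheds 70 kN: no online neighbours, lost.
Round 3 — N10, N11, N13 snap.
  N10 sheds 162 kN: no online neighbours, lost.
  N11 sheds 194 kN: no online neighbours, lost.
  N13 sheds 230 kN: no online neighbours, lost.
No further breaks.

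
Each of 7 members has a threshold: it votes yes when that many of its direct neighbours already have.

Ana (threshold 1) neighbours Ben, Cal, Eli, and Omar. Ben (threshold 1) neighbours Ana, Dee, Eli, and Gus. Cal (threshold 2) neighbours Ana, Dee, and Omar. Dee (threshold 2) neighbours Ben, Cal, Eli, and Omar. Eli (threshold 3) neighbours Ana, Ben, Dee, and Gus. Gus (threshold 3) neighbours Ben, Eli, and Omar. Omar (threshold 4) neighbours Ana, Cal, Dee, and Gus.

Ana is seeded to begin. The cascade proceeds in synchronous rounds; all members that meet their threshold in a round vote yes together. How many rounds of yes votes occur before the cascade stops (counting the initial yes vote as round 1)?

2

Round 1 — Ana votes yes (initial).
Round 2 — checking thresholds:
  Ben: 1 of 4 neighbours ≥ 1, votes yes.
  Cal: 1 of 3 neighbours < 2, holds.
  Eli: 1 of 4 neighbours < 3, holds.
  Omar: 1 of 4 neighbours < 4, holds.
Round 3 — no new yes votes; cascade stops.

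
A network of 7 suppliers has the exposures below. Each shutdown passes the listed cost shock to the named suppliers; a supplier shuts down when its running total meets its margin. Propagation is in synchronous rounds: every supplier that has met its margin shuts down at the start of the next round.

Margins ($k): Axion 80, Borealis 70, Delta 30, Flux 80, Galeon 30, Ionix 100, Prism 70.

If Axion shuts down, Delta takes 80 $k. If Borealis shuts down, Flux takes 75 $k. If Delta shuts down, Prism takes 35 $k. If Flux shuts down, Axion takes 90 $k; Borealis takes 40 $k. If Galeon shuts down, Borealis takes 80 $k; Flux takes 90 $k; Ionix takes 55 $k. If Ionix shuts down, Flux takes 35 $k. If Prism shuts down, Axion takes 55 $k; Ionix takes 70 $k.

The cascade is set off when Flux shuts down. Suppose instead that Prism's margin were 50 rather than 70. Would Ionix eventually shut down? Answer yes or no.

With Prism's margin at 50:
Round 1 — Flux shuts down (initial).
  Axion: +90 → 90 ≥ 80
  Borealis: +40 → 40 < 70
Round 2 — Axion shuts down.
  Delta: +80 → 80 ≥ 30
Round 3 — Delta shuts down.
  Prism: +35 → 35 < 50
No further shutdowns.

no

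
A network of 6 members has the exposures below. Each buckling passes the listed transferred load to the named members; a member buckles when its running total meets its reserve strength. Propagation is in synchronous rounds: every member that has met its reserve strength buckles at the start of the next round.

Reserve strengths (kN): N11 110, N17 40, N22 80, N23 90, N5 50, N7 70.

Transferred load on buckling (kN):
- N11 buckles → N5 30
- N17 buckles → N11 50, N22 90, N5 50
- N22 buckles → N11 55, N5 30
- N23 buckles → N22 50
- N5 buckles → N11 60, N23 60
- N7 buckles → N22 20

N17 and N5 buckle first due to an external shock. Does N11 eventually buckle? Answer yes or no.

Round 1 — N17, N5 buckle (initial).
  N11: +50+60 → 110 ≥ 110
  N22: +90 → 90 ≥ 80
  N23: +60 → 60 < 90
Round 2 — N11, N22 buckle.
No further bucklings.

yes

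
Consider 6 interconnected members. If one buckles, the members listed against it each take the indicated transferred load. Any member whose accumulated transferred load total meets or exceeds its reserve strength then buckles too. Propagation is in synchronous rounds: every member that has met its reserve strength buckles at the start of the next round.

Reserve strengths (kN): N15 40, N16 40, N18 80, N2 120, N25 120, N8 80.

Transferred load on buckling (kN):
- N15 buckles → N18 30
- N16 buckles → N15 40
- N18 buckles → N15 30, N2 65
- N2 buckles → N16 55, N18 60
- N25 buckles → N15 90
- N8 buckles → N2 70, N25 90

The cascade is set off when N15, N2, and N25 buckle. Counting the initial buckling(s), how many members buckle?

5

Round 1 — N15, N2, N25 buckle (initial).
  N16: +55 → 55 ≥ 40
  N18: +30+60 → 90 ≥ 80
Round 2 — N16, N18 buckle.
No further bucklings.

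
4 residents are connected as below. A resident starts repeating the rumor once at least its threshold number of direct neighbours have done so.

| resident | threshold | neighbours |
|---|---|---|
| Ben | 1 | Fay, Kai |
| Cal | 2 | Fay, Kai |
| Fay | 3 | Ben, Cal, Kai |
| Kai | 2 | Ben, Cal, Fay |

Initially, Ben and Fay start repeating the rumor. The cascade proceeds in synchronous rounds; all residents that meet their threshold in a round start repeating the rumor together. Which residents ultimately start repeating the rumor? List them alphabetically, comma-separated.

Ben, Cal, Fay, Kai

Round 1 — Ben, Fay start repeating the rumor (initial).
Round 2 — checking thresholds:
  Cal: 1 of 2 neighbours < 2, not yet.
  Kai: 2 of 3 neighbours ≥ 2, starts repeating the rumor.
Round 3 — checking thresholds:
  Cal: 2 of 2 neighbours ≥ 2, starts repeating the rumor.
Round 4 — no new spreads; cascade stops.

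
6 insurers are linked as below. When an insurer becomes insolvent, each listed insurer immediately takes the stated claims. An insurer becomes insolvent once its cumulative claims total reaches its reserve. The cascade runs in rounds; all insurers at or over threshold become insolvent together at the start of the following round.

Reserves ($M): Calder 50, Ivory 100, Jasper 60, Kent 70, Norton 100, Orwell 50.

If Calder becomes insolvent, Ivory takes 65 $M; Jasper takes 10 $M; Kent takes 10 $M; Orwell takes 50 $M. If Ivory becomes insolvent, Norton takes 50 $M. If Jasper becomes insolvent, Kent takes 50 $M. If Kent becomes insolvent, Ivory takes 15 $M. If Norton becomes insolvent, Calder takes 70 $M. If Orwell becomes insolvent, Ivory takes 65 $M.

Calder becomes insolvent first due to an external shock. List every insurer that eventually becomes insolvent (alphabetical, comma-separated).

Calder, Ivory, Orwell

Round 1 — Calder becomes insolvent (initial).
  Ivory: +65 → 65 < 100
  Jasper: +10 → 10 < 60
  Kent: +10 → 10 < 70
  Orwell: +50 → 50 ≥ 50
Round 2 — Orwell becomes insolvent.
  Ivory: +65 → 130 ≥ 100
Round 3 — Ivory becomes insolvent.
  Norton: +50 → 50 < 100
No further insolvencies.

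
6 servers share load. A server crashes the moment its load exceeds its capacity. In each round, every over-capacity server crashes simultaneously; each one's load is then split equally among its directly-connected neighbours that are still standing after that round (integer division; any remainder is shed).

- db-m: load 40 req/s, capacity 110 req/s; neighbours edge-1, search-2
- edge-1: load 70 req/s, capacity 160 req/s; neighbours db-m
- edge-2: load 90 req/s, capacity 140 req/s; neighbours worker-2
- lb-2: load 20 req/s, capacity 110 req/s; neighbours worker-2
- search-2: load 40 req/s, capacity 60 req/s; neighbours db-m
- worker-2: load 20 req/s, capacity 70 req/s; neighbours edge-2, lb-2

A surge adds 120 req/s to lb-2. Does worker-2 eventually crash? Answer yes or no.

Round 1 — lb-2 at 140 > 110. lb-2 crashes.
  lb-2 sheds 140 req/s to worker-2: 140 each.
    worker-2: 20+140 = 160 > 70
Round 2 — worker-2 crashes.
  worker-2 sheds 160 req/s to edge-2: 160 each.
    edge-2: 90+160 = 250 > 140
Round 3 — edge-2 crashes.
  edge-2 sheds 250 req/s: no online neighbours, lost.
No further crashes.

yes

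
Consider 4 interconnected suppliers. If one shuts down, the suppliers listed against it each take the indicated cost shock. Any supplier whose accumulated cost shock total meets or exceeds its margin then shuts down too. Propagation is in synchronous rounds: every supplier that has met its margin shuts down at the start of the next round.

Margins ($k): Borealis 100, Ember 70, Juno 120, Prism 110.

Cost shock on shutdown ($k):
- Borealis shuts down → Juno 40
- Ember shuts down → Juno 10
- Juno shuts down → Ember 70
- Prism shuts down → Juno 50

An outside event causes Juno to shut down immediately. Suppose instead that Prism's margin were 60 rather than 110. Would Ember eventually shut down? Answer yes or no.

With Prism's margin at 60:
Round 1 — Juno shuts down (initial).
  Ember: +70 → 70 ≥ 70
Round 2 — Ember shuts down.
No further shutdowns.

yes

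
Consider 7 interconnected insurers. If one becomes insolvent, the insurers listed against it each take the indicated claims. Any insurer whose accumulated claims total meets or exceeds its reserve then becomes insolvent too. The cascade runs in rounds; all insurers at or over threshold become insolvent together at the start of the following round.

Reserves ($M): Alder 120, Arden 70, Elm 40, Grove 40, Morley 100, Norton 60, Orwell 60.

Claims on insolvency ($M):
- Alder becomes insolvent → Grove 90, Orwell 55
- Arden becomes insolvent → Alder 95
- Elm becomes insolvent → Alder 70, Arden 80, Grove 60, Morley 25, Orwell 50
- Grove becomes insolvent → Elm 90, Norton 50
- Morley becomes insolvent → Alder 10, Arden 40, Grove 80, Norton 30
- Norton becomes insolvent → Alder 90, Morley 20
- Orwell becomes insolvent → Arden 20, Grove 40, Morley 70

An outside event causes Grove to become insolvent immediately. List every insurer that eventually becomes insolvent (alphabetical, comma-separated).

Alder, Arden, Elm, Grove, Orwell

Round 1 — Grove becomes insolvent (initial).
  Elm: +90 → 90 ≥ 40
  Norton: +50 → 50 < 60
Round 2 — Elm becomes insolvent.
  Alder: +70 → 70 < 120
  Arden: +80 → 80 ≥ 70
  Morley: +25 → 25 < 100
  Orwell: +50 → 50 < 60
Round 3 — Arden becomes insolvent.
  Alder: +95 → 165 ≥ 120
Round 4 — Alder becomes insolvent.
  Orwell: +55 → 105 ≥ 60
Round 5 — Orwell becomes insolvent.
  Morley: +70 → 95 < 100
No further insolvencies.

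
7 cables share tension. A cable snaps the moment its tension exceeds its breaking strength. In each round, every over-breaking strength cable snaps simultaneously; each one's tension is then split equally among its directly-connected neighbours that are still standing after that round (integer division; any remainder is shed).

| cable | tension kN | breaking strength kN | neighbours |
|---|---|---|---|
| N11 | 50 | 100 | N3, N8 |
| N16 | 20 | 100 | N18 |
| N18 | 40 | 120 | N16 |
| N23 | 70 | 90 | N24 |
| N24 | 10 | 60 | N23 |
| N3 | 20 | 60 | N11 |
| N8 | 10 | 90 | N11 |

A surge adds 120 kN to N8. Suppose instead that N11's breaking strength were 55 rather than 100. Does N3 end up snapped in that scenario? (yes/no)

With N11's breaking strength at 55:
Round 1 — N8 at 130 > 90. N8 snaps.
  N8 sheds 130 kN to N11: 130 each.
    N11: 50+130 = 180 > 55
Round 2 — N11 snaps.
  N11 sheds 180 kN to N3: 180 each.
    N3: 20+180 = 200 > 60
Round 3 — N3 snaps.
  N3 sheds 200 kN: no online neighbours, lost.
No further breaks.

yes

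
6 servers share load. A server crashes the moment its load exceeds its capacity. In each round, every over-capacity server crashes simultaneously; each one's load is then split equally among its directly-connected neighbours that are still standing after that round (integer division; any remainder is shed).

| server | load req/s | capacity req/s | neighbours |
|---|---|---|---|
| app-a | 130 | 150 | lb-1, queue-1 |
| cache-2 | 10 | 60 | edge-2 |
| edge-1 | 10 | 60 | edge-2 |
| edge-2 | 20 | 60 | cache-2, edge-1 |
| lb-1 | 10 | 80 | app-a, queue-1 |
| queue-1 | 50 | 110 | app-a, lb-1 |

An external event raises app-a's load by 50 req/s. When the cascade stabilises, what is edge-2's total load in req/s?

20

Round 1 — app-a at 180 > 150. app-a crashes.
  app-a sheds 180 req/s to lb-1, queue-1: 90 each.
    lb-1: 10+90 = 100 > 80
    queue-1: 50+90 = 140 > 110
Round 2 — lb-1, queue-1 crash.
  lb-1 sheds 100 req/s: no online neighbours, lost.
  queue-1 sheds 140 req/s: no online neighbours, lost.
No further crashes.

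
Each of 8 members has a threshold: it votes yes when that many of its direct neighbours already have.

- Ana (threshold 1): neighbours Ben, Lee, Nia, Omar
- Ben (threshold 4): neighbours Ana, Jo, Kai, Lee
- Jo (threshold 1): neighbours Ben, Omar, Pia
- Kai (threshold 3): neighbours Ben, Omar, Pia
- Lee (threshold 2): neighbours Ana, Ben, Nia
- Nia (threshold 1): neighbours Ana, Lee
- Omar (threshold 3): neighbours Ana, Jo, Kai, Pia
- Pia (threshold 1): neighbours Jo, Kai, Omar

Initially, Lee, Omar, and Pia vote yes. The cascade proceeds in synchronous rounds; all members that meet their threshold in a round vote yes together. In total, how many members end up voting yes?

Round 1 — Lee, Omar, Pia vote yes (initial).
Round 2 — checking thresholds:
  Ana: 2 of 4 neighbours ≥ 1, votes yes.
  Ben: 1 of 4 neighbours < 4, below threshold.
  Jo: 2 of 3 neighbours ≥ 1, votes yes.
  Kai: 2 of 3 neighbours < 3, below threshold.
  Nia: 1 of 2 neighbours ≥ 1, votes yes.
Round 3 — no new yes votes; cascade stops.

6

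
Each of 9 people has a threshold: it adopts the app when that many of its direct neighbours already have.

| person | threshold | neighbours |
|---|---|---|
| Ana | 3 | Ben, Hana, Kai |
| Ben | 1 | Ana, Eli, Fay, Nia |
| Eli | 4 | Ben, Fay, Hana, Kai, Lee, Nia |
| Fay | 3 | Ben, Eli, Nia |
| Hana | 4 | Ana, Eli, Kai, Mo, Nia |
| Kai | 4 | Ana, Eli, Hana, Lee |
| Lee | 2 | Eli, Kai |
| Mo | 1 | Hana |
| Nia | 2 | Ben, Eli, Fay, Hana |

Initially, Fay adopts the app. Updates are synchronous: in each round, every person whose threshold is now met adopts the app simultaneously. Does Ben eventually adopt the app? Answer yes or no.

Round 1 — Fay adopts the app (initial).
Round 2 — checking thresholds:
  Ben: 1 of 4 neighbours ≥ 1, adopts the app.
  Eli: 1 of 6 neighbours < 4, not yet.
  Nia: 1 of 4 neighbours < 2, not yet.
Round 3 — checking thresholds:
  Ana: 1 of 3 neighbours < 3, not yet.
  Eli: 2 of 6 neighbours < 4, not yet.
  Nia: 2 of 4 neighbours ≥ 2, adopts the app.
Round 4 — no new adoptions; cascade stops.

yes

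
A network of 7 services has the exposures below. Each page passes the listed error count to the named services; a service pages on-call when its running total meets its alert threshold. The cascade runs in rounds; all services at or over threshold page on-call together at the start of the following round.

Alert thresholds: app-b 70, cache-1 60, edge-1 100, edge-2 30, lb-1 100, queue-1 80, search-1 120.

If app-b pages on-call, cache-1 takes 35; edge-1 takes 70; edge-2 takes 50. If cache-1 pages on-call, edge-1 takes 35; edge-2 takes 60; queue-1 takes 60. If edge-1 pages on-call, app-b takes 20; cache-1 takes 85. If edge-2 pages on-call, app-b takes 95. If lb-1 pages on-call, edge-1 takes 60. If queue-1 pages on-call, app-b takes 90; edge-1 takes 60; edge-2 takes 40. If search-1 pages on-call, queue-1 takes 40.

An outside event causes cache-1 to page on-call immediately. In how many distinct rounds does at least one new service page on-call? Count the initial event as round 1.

Round 1 — cache-1 pages on-call (initial).
  edge-1: +35 → 35 < 100
  edge-2: +60 → 60 ≥ 30
  queue-1: +60 → 60 < 80
Round 2 — edge-2 pages on-call.
  app-b: +95 → 95 ≥ 70
Round 3 — app-b pages on-call.
  edge-1: +70 → 105 ≥ 100
Round 4 — edge-1 pages on-call.
No further pages.

4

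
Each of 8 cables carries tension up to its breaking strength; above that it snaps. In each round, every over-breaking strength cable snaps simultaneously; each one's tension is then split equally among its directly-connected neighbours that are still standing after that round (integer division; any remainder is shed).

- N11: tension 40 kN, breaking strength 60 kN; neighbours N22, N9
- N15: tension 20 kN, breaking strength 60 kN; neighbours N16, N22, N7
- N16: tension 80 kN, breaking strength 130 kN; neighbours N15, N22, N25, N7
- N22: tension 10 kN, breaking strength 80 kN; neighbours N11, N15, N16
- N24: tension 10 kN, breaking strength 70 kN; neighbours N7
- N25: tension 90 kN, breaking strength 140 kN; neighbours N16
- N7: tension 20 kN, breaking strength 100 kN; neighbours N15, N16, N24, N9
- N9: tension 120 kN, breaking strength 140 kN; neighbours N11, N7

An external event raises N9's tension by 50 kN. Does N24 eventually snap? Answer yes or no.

Round 1 — N9 at 170 > 140. N9 snaps.
  N9 sheds 170 kN to N11, N7: 85 each.
    N11: 40+85 = 125 > 60
    N7: 20+85 = 105 > 100
Round 2 — N11, N7 snap.
  N11 sheds 125 kN to N22: 125 each.
    N22: 10+125 = 135 > 80
  N7 sheds 105 kN to N15, N16, N24: 35 each.
    N15: 20+35 = 55 ≤ 60
    N16: 80+35 = 115 ≤ 130
    N24: 10+35 = 45 ≤ 70
Round 3 — N22 snaps.
  N22 sheds 135 kN to N15, N16: 67 each (1 lost).
    N15: 55+67 = 122 > 60
    N16: 115+67 = 182 > 130
Round 4 — N15, N16 snap.
  N15 sheds 122 kN: no online neighbours, lost.
  N16 sheds 182 kN to N25: 182 each.
    N25: 90+182 = 272 > 140
Round 5 — N25 snaps.
  N25 sheds 272 kN: no online neighbours, lost.
No further breaks.

no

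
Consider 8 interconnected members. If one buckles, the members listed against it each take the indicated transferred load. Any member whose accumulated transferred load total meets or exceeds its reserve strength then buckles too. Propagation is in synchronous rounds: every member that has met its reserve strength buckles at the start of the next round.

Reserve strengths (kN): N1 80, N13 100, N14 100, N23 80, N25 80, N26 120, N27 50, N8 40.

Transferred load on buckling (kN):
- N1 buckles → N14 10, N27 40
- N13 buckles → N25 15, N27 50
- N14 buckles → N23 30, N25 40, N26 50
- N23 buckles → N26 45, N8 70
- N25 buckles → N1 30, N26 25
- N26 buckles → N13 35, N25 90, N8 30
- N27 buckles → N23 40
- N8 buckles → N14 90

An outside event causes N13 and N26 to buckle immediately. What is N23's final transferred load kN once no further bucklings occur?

40

Round 1 — N13, N26 buckle (initial).
  N25: +15+90 → 105 ≥ 80
  N27: +50 → 50 ≥ 50
  N8: +30 → 30 < 40
Round 2 — N25, N27 buckle.
  N1: +30 → 30 < 80
  N23: +40 → 40 < 80
No further bucklings.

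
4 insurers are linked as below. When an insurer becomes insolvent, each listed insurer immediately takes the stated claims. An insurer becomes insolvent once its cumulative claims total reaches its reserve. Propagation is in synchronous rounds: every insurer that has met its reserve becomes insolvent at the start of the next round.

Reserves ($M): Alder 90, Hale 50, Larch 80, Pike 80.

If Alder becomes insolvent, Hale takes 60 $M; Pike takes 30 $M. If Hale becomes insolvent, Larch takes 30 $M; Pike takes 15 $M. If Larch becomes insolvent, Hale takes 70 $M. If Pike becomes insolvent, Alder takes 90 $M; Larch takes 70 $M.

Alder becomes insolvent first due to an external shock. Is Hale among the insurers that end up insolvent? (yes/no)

Round 1 — Alder becomes insolvent (initial).
  Hale: +60 → 60 ≥ 50
  Pike: +30 → 30 < 80
Round 2 — Hale becomes insolvent.
  Larch: +30 → 30 < 80
  Pike: +15 → 45 < 80
No further insolvencies.

yes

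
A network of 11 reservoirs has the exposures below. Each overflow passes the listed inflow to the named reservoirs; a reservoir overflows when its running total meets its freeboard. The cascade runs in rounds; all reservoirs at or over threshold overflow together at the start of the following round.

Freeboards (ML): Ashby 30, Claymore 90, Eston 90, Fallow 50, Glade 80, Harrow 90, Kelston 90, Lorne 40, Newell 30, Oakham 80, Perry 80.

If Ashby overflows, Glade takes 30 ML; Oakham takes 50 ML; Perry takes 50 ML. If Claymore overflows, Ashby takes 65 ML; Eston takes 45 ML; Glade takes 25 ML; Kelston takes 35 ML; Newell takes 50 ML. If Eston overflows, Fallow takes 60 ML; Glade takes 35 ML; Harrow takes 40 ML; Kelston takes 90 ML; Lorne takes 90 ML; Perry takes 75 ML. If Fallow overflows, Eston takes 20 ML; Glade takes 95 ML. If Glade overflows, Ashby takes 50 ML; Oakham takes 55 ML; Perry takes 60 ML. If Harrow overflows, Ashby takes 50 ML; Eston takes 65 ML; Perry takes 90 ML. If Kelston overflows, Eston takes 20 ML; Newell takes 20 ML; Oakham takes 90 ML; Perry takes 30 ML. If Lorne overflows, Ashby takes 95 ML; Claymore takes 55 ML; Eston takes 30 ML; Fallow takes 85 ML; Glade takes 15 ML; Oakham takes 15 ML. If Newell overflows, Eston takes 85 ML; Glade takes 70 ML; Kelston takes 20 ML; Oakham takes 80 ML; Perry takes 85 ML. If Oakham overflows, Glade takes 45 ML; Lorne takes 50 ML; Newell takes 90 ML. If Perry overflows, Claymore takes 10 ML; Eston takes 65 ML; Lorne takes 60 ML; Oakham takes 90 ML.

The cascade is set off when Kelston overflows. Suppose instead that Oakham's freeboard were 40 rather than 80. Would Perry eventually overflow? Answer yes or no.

yes

With Oakham's freeboard at 40:
Round 1 — Kelston overflows (initial).
  Eston: +20 → 20 < 90
  Newell: +20 → 20 < 30
  Oakham: +90 → 90 ≥ 40
  Perry: +30 → 30 < 80
Round 2 — Oakham overflows.
  Glade: +45 → 45 < 80
  Lorne: +50 → 50 ≥ 40
  Newell: +90 → 110 ≥ 30
Round 3 — Lorne, Newell overflow.
  Ashby: +95 → 95 ≥ 30
  Claymore: +55 → 55 < 90
  Eston: +30+85 → 135 ≥ 90
  Fallow: +85 → 85 ≥ 50
  Glade: +15+70 → 130 ≥ 80
  Perry: +85 → 115 ≥ 80
Round 4 — Ashby, Eston, Fallow, Glade, Perry overflow.
  Claymore: +10 → 65 < 90
  Harrow: +40 → 40 < 90
No further overflows.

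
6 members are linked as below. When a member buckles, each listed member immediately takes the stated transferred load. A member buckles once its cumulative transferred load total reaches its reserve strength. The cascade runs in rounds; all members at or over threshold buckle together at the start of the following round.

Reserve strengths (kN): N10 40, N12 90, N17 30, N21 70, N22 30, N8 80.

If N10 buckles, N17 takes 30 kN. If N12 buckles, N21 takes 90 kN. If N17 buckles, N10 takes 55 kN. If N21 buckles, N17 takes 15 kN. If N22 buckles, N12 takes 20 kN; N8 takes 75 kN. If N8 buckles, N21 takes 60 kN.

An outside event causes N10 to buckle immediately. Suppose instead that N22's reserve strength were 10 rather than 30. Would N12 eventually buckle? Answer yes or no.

no

With N22's reserve strength at 10:
Round 1 — N10 buckles (initial).
  N17: +30 → 30 ≥ 30
Round 2 — N17 buckles.
No further bucklings.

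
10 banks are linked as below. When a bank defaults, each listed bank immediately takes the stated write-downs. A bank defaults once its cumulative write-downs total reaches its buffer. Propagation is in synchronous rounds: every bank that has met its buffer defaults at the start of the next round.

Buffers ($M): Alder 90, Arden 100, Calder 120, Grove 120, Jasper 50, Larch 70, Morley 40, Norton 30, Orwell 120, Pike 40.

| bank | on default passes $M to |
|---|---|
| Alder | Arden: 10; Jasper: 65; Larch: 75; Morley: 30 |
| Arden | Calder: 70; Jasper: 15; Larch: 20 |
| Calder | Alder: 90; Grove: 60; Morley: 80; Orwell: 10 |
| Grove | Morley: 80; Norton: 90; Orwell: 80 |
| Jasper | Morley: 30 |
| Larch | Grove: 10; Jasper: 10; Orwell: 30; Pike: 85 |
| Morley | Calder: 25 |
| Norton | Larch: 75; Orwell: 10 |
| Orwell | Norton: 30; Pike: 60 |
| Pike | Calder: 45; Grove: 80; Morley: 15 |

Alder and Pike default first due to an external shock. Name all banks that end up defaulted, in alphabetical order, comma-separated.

Alder, Jasper, Larch, Morley, Pike

Round 1 — Alder, Pike default (initial).
  Arden: +10 → 10 < 100
  Calder: +45 → 45 < 120
  Grove: +80 → 80 < 120
  Jasper: +65 → 65 ≥ 50
  Larch: +75 → 75 ≥ 70
  Morley: +30+15 → 45 ≥ 40
Round 2 — Jasper, Larch, Morley default.
  Calder: +25 → 70 < 120
  Grove: +10 → 90 < 120
  Orwell: +30 → 30 < 120
No further defaults.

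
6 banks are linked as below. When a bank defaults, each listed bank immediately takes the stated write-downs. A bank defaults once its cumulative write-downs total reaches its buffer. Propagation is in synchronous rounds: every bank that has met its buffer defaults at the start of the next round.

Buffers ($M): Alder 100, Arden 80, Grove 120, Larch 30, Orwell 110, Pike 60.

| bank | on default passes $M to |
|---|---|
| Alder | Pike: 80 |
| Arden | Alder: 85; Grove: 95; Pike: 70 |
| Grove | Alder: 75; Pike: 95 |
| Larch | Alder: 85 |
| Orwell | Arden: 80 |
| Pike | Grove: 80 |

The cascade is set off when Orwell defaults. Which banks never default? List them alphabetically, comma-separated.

Round 1 — Orwell defaults (initial).
  Arden: +80 → 80 ≥ 80
Round 2 — Arden defaults.
  Alder: +85 → 85 < 100
  Grove: +95 → 95 < 120
  Pike: +70 → 70 ≥ 60
Round 3 — Pike defaults.
  Grove: +80 → 175 ≥ 120
Round 4 — Grove defaults.
  Alder: +75 → 160 ≥ 100
Round 5 — Alder defaults.
No further defaults.

Larch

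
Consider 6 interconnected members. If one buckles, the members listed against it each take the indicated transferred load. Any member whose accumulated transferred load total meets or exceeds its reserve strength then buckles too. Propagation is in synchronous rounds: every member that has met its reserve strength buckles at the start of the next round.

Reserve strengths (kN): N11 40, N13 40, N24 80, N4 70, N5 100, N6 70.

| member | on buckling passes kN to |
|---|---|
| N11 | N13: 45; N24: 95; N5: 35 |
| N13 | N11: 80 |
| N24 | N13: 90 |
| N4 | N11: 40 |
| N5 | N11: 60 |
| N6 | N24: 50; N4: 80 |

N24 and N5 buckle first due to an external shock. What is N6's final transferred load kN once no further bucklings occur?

0

Round 1 — N24, N5 buckle (initial).
  N11: +60 → 60 ≥ 40
  N13: +90 → 90 ≥ 40
Round 2 — N11, N13 buckle.
No further bucklings.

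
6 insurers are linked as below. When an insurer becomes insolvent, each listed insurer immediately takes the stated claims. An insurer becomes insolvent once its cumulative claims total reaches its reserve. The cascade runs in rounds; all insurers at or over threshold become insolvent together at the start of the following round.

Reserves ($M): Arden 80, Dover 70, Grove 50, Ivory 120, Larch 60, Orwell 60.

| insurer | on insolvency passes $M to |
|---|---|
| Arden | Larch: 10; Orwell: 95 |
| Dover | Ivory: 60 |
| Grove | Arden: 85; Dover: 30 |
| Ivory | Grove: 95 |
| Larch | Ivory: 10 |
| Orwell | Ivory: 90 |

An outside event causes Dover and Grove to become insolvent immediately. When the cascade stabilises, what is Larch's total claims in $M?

10

Round 1 — Dover, Grove become insolvent (initial).
  Arden: +85 → 85 ≥ 80
  Ivory: +60 → 60 < 120
Round 2 — Arden becomes insolvent.
  Larch: +10 → 10 < 60
  Orwell: +95 → 95 ≥ 60
Round 3 — Orwell becomes insolvent.
  Ivory: +90 → 150 ≥ 120
Round 4 — Ivory becomes insolvent.
No further insolvencies.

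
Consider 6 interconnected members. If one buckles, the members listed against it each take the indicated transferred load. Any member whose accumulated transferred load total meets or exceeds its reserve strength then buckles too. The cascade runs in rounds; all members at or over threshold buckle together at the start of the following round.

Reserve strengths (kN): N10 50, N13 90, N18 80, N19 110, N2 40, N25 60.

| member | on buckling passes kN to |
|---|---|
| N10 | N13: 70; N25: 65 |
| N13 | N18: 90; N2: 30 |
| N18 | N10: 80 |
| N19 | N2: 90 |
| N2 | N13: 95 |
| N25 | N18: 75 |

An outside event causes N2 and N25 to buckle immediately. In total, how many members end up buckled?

5

Round 1 — N2, N25 buckle (initial).
  N13: +95 → 95 ≥ 90
  N18: +75 → 75 < 80
Round 2 — N13 buckles.
  N18: +90 → 165 ≥ 80
Round 3 — N18 buckles.
  N10: +80 → 80 ≥ 50
Round 4 — N10 buckles.
No further bucklings.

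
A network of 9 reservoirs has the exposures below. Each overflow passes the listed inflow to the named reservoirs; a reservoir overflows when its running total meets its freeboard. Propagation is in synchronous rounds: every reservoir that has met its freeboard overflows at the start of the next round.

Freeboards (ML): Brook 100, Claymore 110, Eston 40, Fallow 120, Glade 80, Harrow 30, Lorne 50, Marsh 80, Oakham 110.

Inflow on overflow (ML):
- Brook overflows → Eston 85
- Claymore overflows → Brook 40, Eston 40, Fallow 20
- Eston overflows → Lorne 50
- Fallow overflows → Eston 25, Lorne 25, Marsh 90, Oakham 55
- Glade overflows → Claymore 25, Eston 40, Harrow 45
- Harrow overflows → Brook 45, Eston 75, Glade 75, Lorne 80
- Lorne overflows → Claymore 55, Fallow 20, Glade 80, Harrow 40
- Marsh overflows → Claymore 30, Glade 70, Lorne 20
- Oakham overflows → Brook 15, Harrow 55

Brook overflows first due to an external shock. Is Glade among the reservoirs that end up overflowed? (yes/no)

Round 1 — Brook overflows (initial).
  Eston: +85 → 85 ≥ 40
Round 2 — Eston overflows.
  Lorne: +50 → 50 ≥ 50
Round 3 — Lorne overflows.
  Claymore: +55 → 55 < 110
  Fallow: +20 → 20 < 120
  Glade: +80 → 80 ≥ 80
  Harrow: +40 → 40 ≥ 30
Round 4 — Glade, Harrow overflow.
  Claymore: +25 → 80 < 110
No further overflows.

yes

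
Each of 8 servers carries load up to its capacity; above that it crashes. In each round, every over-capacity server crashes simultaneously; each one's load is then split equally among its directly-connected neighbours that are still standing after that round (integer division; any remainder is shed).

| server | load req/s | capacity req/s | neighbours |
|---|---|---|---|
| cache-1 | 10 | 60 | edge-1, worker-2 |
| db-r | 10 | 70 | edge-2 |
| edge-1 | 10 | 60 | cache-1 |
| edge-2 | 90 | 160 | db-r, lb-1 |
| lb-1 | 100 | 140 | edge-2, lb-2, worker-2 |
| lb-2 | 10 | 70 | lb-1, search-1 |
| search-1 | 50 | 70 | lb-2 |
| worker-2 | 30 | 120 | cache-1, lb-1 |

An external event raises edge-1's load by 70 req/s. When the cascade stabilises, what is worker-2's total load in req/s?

120

Round 1 — edge-1 at 80 > 60. edge-1 crashes.
  edge-1 sheds 80 req/s to cache-1: 80 each.
    cache-1: 10+80 = 90 > 60
Round 2 — cache-1 crashes.
  cache-1 sheds 90 req/s to worker-2: 90 each.
    worker-2: 30+90 = 120 ≤ 120
No further crashes.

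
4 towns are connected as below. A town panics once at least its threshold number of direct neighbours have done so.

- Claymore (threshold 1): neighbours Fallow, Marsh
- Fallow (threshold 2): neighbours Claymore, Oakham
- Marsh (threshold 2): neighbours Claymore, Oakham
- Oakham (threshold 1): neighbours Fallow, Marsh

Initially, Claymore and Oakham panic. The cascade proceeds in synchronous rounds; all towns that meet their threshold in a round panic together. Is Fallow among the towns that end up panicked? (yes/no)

Round 1 — Claymore, Oakham panic (initial).
Round 2 — checking thresholds:
  Fallow: 2 of 2 neighbours ≥ 2, panics.
  Marsh: 2 of 2 neighbours ≥ 2, panics.
Round 3 — no new panics; cascade stops.

yes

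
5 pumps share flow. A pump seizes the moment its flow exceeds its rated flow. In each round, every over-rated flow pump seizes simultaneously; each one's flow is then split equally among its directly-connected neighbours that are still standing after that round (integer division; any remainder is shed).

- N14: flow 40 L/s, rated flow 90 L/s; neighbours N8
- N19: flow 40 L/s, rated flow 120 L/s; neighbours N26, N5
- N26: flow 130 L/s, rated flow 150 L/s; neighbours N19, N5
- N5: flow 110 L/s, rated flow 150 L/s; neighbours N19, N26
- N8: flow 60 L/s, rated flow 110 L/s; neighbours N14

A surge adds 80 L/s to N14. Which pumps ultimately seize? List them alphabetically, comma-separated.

Round 1 — N14 at 120 > 90. N14 seizes.
  N14 sheds 120 L/s to N8: 120 each.
    N8: 60+120 = 180 > 110
Round 2 — N8 seizes.
  N8 sheds 180 L/s: no online neighbours, lost.
No further seizures.

N14, N8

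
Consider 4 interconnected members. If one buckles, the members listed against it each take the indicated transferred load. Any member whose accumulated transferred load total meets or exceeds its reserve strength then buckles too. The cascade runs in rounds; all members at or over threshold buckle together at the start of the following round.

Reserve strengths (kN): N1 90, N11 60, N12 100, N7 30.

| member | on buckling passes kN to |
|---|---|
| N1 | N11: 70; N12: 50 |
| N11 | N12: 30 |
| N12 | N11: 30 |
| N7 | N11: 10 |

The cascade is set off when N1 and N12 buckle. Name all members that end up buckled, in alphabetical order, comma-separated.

Round 1 — N1, N12 buckle (initial).
  N11: +70+30 → 100 ≥ 60
Round 2 — N11 buckles.
No further bucklings.

N1, N11, N12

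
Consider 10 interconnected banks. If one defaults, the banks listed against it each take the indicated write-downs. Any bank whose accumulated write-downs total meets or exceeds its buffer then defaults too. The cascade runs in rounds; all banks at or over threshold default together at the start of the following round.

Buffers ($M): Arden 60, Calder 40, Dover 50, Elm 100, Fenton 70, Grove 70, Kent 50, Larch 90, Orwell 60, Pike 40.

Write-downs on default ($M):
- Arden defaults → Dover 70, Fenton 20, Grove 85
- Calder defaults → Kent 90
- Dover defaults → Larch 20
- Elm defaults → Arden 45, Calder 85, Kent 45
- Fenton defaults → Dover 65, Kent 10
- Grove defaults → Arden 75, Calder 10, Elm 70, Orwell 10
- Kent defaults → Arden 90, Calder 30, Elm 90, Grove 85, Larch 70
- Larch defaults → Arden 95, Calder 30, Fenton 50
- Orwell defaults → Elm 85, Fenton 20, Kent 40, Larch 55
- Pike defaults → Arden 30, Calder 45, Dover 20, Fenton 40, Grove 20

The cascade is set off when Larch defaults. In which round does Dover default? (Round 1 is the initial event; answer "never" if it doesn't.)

3

Round 1 — Larch defaults (initial).
  Arden: +95 → 95 ≥ 60
  Calder: +30 → 30 < 40
  Fenton: +50 → 50 < 70
Round 2 — Arden defaults.
  Dover: +70 → 70 ≥ 50
  Fenton: +20 → 70 ≥ 70
  Grove: +85 → 85 ≥ 70
Round 3 — Dover, Fenton, Grove default.
  Calder: +10 → 40 ≥ 40
  Elm: +70 → 70 < 100
  Kent: +10 → 10 < 50
  Orwell: +10 → 10 < 60
Round 4 — Calder defaults.
  Kent: +90 → 100 ≥ 50
Round 5 — Kent defaults.
  Elm: +90 → 160 ≥ 100
Round 6 — Elm defaults.
No further defaults.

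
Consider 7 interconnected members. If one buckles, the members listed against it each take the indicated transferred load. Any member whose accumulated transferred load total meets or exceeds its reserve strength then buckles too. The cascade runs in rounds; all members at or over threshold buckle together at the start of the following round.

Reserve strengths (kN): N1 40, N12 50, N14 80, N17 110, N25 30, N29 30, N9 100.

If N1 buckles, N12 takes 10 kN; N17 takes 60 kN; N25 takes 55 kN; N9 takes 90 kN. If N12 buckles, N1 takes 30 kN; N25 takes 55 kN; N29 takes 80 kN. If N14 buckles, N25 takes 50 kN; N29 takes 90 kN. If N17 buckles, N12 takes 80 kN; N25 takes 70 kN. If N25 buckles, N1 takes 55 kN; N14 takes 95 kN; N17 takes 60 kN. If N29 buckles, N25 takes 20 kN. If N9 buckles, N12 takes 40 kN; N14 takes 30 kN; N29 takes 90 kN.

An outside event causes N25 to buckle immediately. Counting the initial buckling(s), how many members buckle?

6

Round 1 — N25 buckles (initial).
  N1: +55 → 55 ≥ 40
  N14: +95 → 95 ≥ 80
  N17: +60 → 60 < 110
Round 2 — N1, N14 buckle.
  N12: +10 → 10 < 50
  N17: +60 → 120 ≥ 110
  N29: +90 → 90 ≥ 30
  N9: +90 → 90 < 100
Round 3 — N17, N29 buckle.
  N12: +80 → 90 ≥ 50
Round 4 — N12 buckles.
No further bucklings.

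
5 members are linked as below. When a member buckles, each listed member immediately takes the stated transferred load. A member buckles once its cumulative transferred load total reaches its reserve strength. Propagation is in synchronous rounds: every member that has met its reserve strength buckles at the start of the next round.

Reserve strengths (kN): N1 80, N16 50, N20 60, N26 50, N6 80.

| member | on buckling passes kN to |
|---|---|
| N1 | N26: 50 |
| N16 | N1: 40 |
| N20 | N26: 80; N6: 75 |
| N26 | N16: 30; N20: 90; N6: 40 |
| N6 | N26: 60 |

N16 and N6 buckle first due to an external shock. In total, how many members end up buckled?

Round 1 — N16, N6 buckle (initial).
  N1: +40 → 40 < 80
  N26: +60 → 60 ≥ 50
Round 2 — N26 buckles.
  N20: +90 → 90 ≥ 60
Round 3 — N20 buckles.
No further bucklings.

4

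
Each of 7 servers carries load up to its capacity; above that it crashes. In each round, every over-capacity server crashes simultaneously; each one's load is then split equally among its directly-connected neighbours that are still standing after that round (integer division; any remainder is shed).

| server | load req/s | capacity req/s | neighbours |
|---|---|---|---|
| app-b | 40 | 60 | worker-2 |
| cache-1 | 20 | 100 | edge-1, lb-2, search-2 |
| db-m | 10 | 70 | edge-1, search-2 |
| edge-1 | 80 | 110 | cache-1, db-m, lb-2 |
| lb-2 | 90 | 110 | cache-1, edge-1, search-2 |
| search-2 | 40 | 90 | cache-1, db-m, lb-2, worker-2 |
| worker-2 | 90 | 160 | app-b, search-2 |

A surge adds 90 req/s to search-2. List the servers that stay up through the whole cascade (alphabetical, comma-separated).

app-b, worker-2

Round 1 — search-2 at 130 > 90. search-2 crashes.
  search-2 sheds 130 req/s to cache-1, db-m, lb-2, worker-2: 32 each (2 lost).
    cache-1: 20+32 = 52 ≤ 100
    db-m: 10+32 = 42 ≤ 70
    lb-2: 90+32 = 122 > 110
    worker-2: 90+32 = 122 ≤ 160
Round 2 — lb-2 crashes.
  lb-2 sheds 122 req/s to cache-1, edge-1: 61 each.
    cache-1: 52+61 = 113 > 100
    edge-1: 80+61 = 141 > 110
Round 3 — cache-1, edge-1 crash.
  cache-1 sheds 113 req/s: no online neighbours, lost.
  edge-1 sheds 141 req/s to db-m: 141 each.
    db-m: 42+141 = 183 > 70
Round 4 — db-m crashes.
  db-m sheds 183 req/s: no online neighbours, lost.
No further crashes.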